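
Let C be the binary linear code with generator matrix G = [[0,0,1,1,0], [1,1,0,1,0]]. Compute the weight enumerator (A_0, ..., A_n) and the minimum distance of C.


Weight distribution: A_0 = 1, A_2 = 1, A_3 = 2. Minimum distance d = 2.

Enumerate all 2^2 = 4 messages m ∈ F_2^2.
For each, compute codeword c = mG in F_2^5, then tally its weight.
  m = 00 → c = 00000, weight = 0.
  m = 10 → c = 00110, weight = 2.
  m = 01 → c = 11010, weight = 3.
  m = 11 → c = 11100, weight = 3.
Tally weights:
  weight 0: 1 codewords.
  weight 2: 1 codewords.
  weight 3: 2 codewords.
Minimum distance d = smallest w > 0 with A_w > 0 = 2.
Sanity: Σ A_w = 4 = 2^2 = 4 ✓.


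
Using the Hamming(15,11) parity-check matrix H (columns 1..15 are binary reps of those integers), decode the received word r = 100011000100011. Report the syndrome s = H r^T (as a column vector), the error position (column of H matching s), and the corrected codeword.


s = (1, 0, 0, 1)^T, error position = 9, corrected codeword c = 100011001100011

Compute s = H r^T mod 2 one row at a time:
  s_1 = 0 + 0 + 1 + 0 + 0 + 0 + 1 + 1 = 3 ≡ 1 (mod 2).
  s_2 = 0 + 1 + 1 + 0 + 0 + 0 + 1 + 1 = 4 ≡ 0 (mod 2).
  s_3 = 0 + 0 + 1 + 0 + 1 + 0 + 1 + 1 = 4 ≡ 0 (mod 2).
  s_4 = 1 + 0 + 1 + 0 + 0 + 0 + 0 + 1 = 3 ≡ 1 (mod 2).
s = (1, 0, 0, 1)^T — this equals column 9 of H (binary 1001), so error is at position 9.
Correct: flip bit 9 of r = 100011000100011 to get c = 100011001100011.


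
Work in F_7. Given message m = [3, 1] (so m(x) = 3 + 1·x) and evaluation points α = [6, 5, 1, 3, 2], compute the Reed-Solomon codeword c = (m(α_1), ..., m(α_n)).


c = [2, 1, 4, 6, 5]

Message polynomial: m(x) = 3 + 1·x (mod 7).
For each evaluation point α_i, compute m(α_i) mod 7:
  α_1 = 6: Horner steps 1 → 2, so m(6) = 2.
  α_2 = 5: Horner steps 1 → 1, so m(5) = 1.
  α_3 = 1: Horner steps 1 → 4, so m(1) = 4.
  α_4 = 3: Horner steps 1 → 6, so m(3) = 6.
  α_5 = 2: Horner steps 1 → 5, so m(2) = 5.
Codeword c = [2, 1, 4, 6, 5] ∈ F_7^5.


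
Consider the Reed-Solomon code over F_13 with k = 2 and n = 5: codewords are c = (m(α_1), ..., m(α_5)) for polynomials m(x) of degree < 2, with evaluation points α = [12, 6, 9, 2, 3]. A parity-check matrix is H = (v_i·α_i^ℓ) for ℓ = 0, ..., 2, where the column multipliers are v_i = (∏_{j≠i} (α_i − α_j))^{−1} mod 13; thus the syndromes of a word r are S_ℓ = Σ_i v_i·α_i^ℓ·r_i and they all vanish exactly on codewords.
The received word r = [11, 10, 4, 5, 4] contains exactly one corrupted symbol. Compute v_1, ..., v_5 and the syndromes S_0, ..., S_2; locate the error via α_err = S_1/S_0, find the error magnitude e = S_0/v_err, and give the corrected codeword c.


S = (2, 6, 5), error at position 5, error magnitude e = 1, c = [11, 10, 4, 5, 3].

Step 1: column multipliers v_i = (∏_{j≠i}(α_i − α_j))^{−1} mod 13.
  i = 1 (α = 12): (12−6)(12−9)(12−2)(12−3) = 6·3·10·9 = 1620 ≡ 8, so v_1 = 8^{−1} = 5 (mod 13).
  i = 2 (α = 6): (6−12)(6−9)(6−2)(6−3) = (−6)·(−3)·4·3 = 216 ≡ 8, so v_2 = 8^{−1} = 5 (mod 13).
  i = 3 (α = 9): (9−12)(9−6)(9−2)(9−3) = (−3)·3·7·6 = −378 ≡ 12, so v_3 = 12^{−1} = 12 (mod 13).
  i = 4 (α = 2): (2−12)(2−6)(2−9)(2−3) = (−10)·(−4)·(−7)·(−1) = 280 ≡ 7, so v_4 = 7^{−1} = 2 (mod 13).
  i = 5 (α = 3): (3−12)(3−6)(3−9)(3−2) = (−9)·(−3)·(−6)·1 = −162 ≡ 7, so v_5 = 7^{−1} = 2 (mod 13).
  v = [5, 5, 12, 2, 2].
Step 2: syndromes of r = [11, 10, 4, 5, 4] (all sums mod 13).
  S_0 = Σ v_i r_i = 5·11 + 5·10 + 12·4 + 2·5 + 2·4 = 171 ≡ 2.
  S_1 = Σ v_i α_i r_i = 5·12·11 + 5·6·10 + 12·9·4 + 2·2·5 + 2·3·4 = 1436 ≡ 6.
  α_i^2 mod 13 = [1, 10, 3, 4, 9].
  S_2 = Σ v_i α_i^2 r_i = 5·1·11 + 5·10·10 + 12·3·4 + 2·4·5 + 2·9·4 = 811 ≡ 5.
  S = (2, 6, 5) ≠ 0, so r is not a codeword (an error is present).
Step 3: locate the error. For a single error e at position i, S_ℓ = v_i·e·α_i^ℓ, so α_err = S_1/S_0.
  S_0^{−1} = 2^{−1} = 7 (mod 13), so α_err = 6·7 = 42 ≡ 3 = α_5. Error position i = 5.
  Consistency check: S_2/S_1 = 5·11 = 55 ≡ 3 = α_err ✓ (single-error assumption holds).
Step 4: error magnitude e = S_0/v_5 = S_0·∏_{j≠5}(α_5 − α_j) = 2·7 = 14 ≡ 1 (mod 13).
Step 5: correct position 5: c_5 = r_5 − e = 4 − 1 ≡ 3 (mod 13). Hence c = [11, 10, 4, 5, 3].
  Check: interpolating c through the α_i gives m(x) = 9 + 11·x (degree < 2) with m(α_i) = c_i for every i, so c is indeed a codeword.


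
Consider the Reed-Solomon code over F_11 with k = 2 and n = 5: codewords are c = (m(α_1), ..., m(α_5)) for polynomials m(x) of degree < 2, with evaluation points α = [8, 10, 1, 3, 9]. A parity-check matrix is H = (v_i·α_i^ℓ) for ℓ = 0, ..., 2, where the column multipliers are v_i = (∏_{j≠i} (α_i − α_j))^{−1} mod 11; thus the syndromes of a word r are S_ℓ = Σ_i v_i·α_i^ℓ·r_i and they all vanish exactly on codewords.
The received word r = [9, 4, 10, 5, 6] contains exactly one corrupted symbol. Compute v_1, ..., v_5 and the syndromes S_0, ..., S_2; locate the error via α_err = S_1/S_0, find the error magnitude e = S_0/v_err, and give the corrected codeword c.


S = (7, 8, 6), error at position 5, error magnitude e = 5, c = [9, 4, 10, 5, 1].

Step 1: column multipliers v_i = (∏_{j≠i}(α_i − α_j))^{−1} mod 11.
  i = 1 (α = 8): (8−10)(8−1)(8−3)(8−9) = (−2)·7·5·(−1) = 70 ≡ 4, so v_1 = 4^{−1} = 3 (mod 11).
  i = 2 (α = 10): (10−8)(10−1)(10−3)(10−9) = 2·9·7·1 = 126 ≡ 5, so v_2 = 5^{−1} = 9 (mod 11).
  i = 3 (α = 1): (1−8)(1−10)(1−3)(1−9) = (−7)·(−9)·(−2)·(−8) = 1008 ≡ 7, so v_3 = 7^{−1} = 8 (mod 11).
  i = 4 (α = 3): (3−8)(3−10)(3−1)(3−9) = (−5)·(−7)·2·(−6) = −420 ≡ 9, so v_4 = 9^{−1} = 5 (mod 11).
  i = 5 (α = 9): (9−8)(9−10)(9−1)(9−3) = 1·(−1)·8·6 = −48 ≡ 7, so v_5 = 7^{−1} = 8 (mod 11).
  v = [3, 9, 8, 5, 8].
Step 2: syndromes of r = [9, 4, 10, 5, 6] (all sums mod 11).
  S_0 = Σ v_i r_i = 3·9 + 9·4 + 8·10 + 5·5 + 8·6 = 216 ≡ 7.
  S_1 = Σ v_i α_i r_i = 3·8·9 + 9·10·4 + 8·1·10 + 5·3·5 + 8·9·6 = 1163 ≡ 8.
  α_i^2 mod 11 = [9, 1, 1, 9, 4].
  S_2 = Σ v_i α_i^2 r_i = 3·9·9 + 9·1·4 + 8·1·10 + 5·9·5 + 8·4·6 = 776 ≡ 6.
  S = (7, 8, 6) ≠ 0, so r is not a codeword (an error is present).
Step 3: locate the error. For a single error e at position i, S_ℓ = v_i·e·α_i^ℓ, so α_err = S_1/S_0.
  S_0^{−1} = 7^{−1} = 8 (mod 11), so α_err = 8·8 = 64 ≡ 9 = α_5. Error position i = 5.
  Consistency check: S_2/S_1 = 6·7 = 42 ≡ 9 = α_err ✓ (single-error assumption holds).
Step 4: error magnitude e = S_0/v_5 = S_0·∏_{j≠5}(α_5 − α_j) = 7·7 = 49 ≡ 5 (mod 11).
Step 5: correct position 5: c_5 = r_5 − e = 6 − 5 ≡ 1 (mod 11). Hence c = [9, 4, 10, 5, 1].
  Check: interpolating c through the α_i gives m(x) = 7 + 3·x (degree < 2) with m(α_i) = c_i for every i, so c is indeed a codeword.


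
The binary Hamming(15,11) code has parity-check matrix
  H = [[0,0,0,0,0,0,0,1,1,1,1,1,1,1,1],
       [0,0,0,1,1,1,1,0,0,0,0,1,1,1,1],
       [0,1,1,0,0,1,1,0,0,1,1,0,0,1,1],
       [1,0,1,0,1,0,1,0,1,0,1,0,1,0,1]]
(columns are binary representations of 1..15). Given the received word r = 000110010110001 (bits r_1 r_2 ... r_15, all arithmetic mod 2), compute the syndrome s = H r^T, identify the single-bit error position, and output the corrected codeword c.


s = (0, 1, 1, 1)^T, error position = 7, corrected codeword c = 000110110110001

Compute s = H r^T mod 2 one row at a time:
  s_1 = 1 + 0 + 1 + 1 + 0 + 0 + 0 + 1 = 4 ≡ 0 (mod 2).
  s_2 = 1 + 1 + 0 + 0 + 0 + 0 + 0 + 1 = 3 ≡ 1 (mod 2).
  s_3 = 0 + 0 + 0 + 0 + 1 + 1 + 0 + 1 = 3 ≡ 1 (mod 2).
  s_4 = 0 + 0 + 1 + 0 + 0 + 1 + 0 + 1 = 3 ≡ 1 (mod 2).
s = (0, 1, 1, 1)^T — this equals column 7 of H (binary 0111), so error is at position 7.
Correct: flip bit 7 of r = 000110010110001 to get c = 000110110110001.


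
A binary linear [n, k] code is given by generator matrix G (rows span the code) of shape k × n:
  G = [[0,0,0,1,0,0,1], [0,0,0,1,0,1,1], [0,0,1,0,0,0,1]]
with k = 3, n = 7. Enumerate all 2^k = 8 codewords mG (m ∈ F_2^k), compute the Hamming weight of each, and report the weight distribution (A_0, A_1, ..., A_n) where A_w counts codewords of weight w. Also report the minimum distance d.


Weight distribution: A_0 = 1, A_1 = 1, A_2 = 3, A_3 = 3. Minimum distance d = 1.

Enumerate all 2^3 = 8 messages m ∈ F_2^3.
For each, compute codeword c = mG in F_2^7, then tally its weight.
  m = 000 → c = 0000000, weight = 0.
  m = 100 → c = 0001001, weight = 2.
  m = 010 → c = 0001011, weight = 3.
  m = 110 → c = 0000010, weight = 1.
  m = 001 → c = 0010001, weight = 2.
  m = 101 → c = 0011000, weight = 2.
  m = 011 → c = 0011010, weight = 3.
  m = 111 → c = 0010011, weight = 3.
Tally weights:
  weight 0: 1 codewords.
  weight 1: 1 codewords.
  weight 2: 3 codewords.
  weight 3: 3 codewords.
Minimum distance d = smallest w > 0 with A_w > 0 = 1.
Sanity: Σ A_w = 8 = 2^3 = 8 ✓.


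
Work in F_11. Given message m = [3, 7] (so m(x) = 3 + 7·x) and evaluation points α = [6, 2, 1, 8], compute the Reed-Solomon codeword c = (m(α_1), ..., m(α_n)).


c = [1, 6, 10, 4]

Message polynomial: m(x) = 3 + 7·x (mod 11).
For each evaluation point α_i, compute m(α_i) mod 11:
  α_1 = 6: Horner steps 7 → 1, so m(6) = 1.
  α_2 = 2: Horner steps 7 → 6, so m(2) = 6.
  α_3 = 1: Horner steps 7 → 10, so m(1) = 10.
  α_4 = 8: Horner steps 7 → 4, so m(8) = 4.
Codeword c = [1, 6, 10, 4] ∈ F_11^4.


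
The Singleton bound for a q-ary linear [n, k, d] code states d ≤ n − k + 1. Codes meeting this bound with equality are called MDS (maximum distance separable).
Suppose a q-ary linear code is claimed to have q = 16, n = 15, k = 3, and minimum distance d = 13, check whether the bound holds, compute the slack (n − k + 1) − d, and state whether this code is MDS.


Singleton RHS = n − k + 1 = 13, slack = 0, bound satisfied, MDS.

Singleton bound: d ≤ n − k + 1.
Here n = 15, k = 3, so n − k + 1 = 13.
Given d = 13, check d ≤ 13: YES.
Slack = (n − k + 1) − d = 0.
The code is MDS (slack = 0).
Description: the claimed parameters are [15, 3, 13]_16; such a code would be MDS (meets Singleton bound).


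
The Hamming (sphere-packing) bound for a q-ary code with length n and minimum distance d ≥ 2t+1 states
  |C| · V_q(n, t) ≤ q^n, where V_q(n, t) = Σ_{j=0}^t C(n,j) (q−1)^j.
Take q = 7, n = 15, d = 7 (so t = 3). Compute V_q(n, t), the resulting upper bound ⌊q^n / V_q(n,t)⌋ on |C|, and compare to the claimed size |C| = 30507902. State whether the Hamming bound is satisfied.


V_q(n, t) = 102151, q^n = 4747561509943, Hamming bound = 46475918, |C| = 30507902 ≤ bound (satisfied).

Step 1: Compute V_q(n, t) = Σ_{j=0}^3 C(n, j) (q−1)^j.
  j = 0: C(15,0)·(6)^0 = 1·1 = 1.
  j = 1: C(15,1)·(6)^1 = 15·6 = 90.
  j = 2: C(15,2)·(6)^2 = 105·36 = 3780.
  j = 3: C(15,3)·(6)^3 = 455·216 = 98280.
  V_q(n, t) = 1 + 90 + 3780 + 98280 = 102151.
Step 2: q^n = 7^15 = 4747561509943.
Step 3: Hamming bound ⌊q^n / V_q(n,t)⌋ = ⌊4747561509943/102151⌋ = 46475918.
Step 4: Compare |C| = 30507902 to 46475918: satisfied.
The claimed |C| lies below the Hamming bound.


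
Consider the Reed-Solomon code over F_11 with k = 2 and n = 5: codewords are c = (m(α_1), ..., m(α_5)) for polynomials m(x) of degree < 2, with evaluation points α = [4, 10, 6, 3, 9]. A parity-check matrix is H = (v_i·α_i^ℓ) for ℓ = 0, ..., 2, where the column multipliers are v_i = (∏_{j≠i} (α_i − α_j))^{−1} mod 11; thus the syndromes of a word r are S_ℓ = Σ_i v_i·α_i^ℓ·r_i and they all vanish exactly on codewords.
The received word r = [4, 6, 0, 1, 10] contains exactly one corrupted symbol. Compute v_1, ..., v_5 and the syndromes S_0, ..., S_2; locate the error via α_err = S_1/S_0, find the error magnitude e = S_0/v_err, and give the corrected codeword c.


S = (3, 1, 4), error at position 1, error magnitude e = 7, c = [8, 6, 0, 1, 10].

Step 1: column multipliers v_i = (∏_{j≠i}(α_i − α_j))^{−1} mod 11.
  i = 1 (α = 4): (4−10)(4−6)(4−3)(4−9) = (−6)·(−2)·1·(−5) = −60 ≡ 6, so v_1 = 6^{−1} = 2 (mod 11).
  i = 2 (α = 10): (10−4)(10−6)(10−3)(10−9) = 6·4·7·1 = 168 ≡ 3, so v_2 = 3^{−1} = 4 (mod 11).
  i = 3 (α = 6): (6−4)(6−10)(6−3)(6−9) = 2·(−4)·3·(−3) = 72 ≡ 6, so v_3 = 6^{−1} = 2 (mod 11).
  i = 4 (α = 3): (3−4)(3−10)(3−6)(3−9) = (−1)·(−7)·(−3)·(−6) = 126 ≡ 5, so v_4 = 5^{−1} = 9 (mod 11).
  i = 5 (α = 9): (9−4)(9−10)(9−6)(9−3) = 5·(−1)·3·6 = −90 ≡ 9, so v_5 = 9^{−1} = 5 (mod 11).
  v = [2, 4, 2, 9, 5].
Step 2: syndromes of r = [4, 6, 0, 1, 10] (all sums mod 11).
  S_0 = Σ v_i r_i = 2·4 + 4·6 + 2·0 + 9·1 + 5·10 = 91 ≡ 3.
  S_1 = Σ v_i α_i r_i = 2·4·4 + 4·10·6 + 2·6·0 + 9·3·1 + 5·9·10 = 749 ≡ 1.
  α_i^2 mod 11 = [5, 1, 3, 9, 4].
  S_2 = Σ v_i α_i^2 r_i = 2·5·4 + 4·1·6 + 2·3·0 + 9·9·1 + 5·4·10 = 345 ≡ 4.
  S = (3, 1, 4) ≠ 0, so r is not a codeword (an error is present).
Step 3: locate the error. For a single error e at position i, S_ℓ = v_i·e·α_i^ℓ, so α_err = S_1/S_0.
  S_0^{−1} = 3^{−1} = 4 (mod 11), so α_err = 1·4 = 4 ≡ 4 = α_1. Error position i = 1.
  Consistency check: S_2/S_1 = 4·1 = 4 ≡ 4 = α_err ✓ (single-error assumption holds).
Step 4: error magnitude e = S_0/v_1 = S_0·∏_{j≠1}(α_1 − α_j) = 3·6 = 18 ≡ 7 (mod 11).
Step 5: correct position 1: c_1 = r_1 − e = 4 − 7 ≡ 8 (mod 11). Hence c = [8, 6, 0, 1, 10].
  Check: interpolating c through the α_i gives m(x) = 2 + 7·x (degree < 2) with m(α_i) = c_i for every i, so c is indeed a codeword.


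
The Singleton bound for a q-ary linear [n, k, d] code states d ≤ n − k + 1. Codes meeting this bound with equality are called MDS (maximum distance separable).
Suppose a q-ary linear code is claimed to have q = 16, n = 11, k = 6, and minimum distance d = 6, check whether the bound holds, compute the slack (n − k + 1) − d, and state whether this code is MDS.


Singleton RHS = n − k + 1 = 6, slack = 0, bound satisfied, MDS.

Singleton bound: d ≤ n − k + 1.
Here n = 11, k = 6, so n − k + 1 = 6.
Given d = 6, check d ≤ 6: YES.
Slack = (n − k + 1) − d = 0.
The code is MDS (slack = 0).
Description: the claimed parameters are [11, 6, 6]_16; such a code would be MDS (meets Singleton bound).


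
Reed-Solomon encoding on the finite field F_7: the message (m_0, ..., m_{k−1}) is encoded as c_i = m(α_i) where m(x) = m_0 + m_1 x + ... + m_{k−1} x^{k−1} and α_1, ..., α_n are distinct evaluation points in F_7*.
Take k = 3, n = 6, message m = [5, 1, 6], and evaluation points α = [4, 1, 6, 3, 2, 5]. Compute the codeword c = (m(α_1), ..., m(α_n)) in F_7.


c = [0, 5, 3, 6, 3, 6]

Message polynomial: m(x) = 5 + 1·x + 6·x^2 (mod 7).
For each evaluation point α_i, compute m(α_i) mod 7:
  α_1 = 4: Horner steps 6 → 4 → 0, so m(4) = 0.
  α_2 = 1: Horner steps 6 → 0 → 5, so m(1) = 5.
  α_3 = 6: Horner steps 6 → 2 → 3, so m(6) = 3.
  α_4 = 3: Horner steps 6 → 5 → 6, so m(3) = 6.
  α_5 = 2: Horner steps 6 → 6 → 3, so m(2) = 3.
  α_6 = 5: Horner steps 6 → 3 → 6, so m(5) = 6.
Codeword c = [0, 5, 3, 6, 3, 6] ∈ F_7^6.


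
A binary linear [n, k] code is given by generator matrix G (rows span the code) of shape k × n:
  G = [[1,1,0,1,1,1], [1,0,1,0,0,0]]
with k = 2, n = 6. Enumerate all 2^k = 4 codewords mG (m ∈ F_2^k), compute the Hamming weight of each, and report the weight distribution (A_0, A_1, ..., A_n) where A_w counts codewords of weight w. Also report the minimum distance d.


Weight distribution: A_0 = 1, A_2 = 1, A_5 = 2. Minimum distance d = 2.

Enumerate all 2^2 = 4 messages m ∈ F_2^2.
For each, compute codeword c = mG in F_2^6, then tally its weight.
  m = 00 → c = 000000, weight = 0.
  m = 10 → c = 110111, weight = 5.
  m = 01 → c = 101000, weight = 2.
  m = 11 → c = 011111, weight = 5.
Tally weights:
  weight 0: 1 codewords.
  weight 2: 1 codewords.
  weight 5: 2 codewords.
Minimum distance d = smallest w > 0 with A_w > 0 = 2.
Sanity: Σ A_w = 4 = 2^2 = 4 ✓.


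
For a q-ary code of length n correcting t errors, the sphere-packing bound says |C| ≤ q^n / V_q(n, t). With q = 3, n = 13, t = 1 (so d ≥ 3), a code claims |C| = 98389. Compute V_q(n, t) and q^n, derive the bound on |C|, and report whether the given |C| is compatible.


V_q(n, t) = 27, q^n = 1594323, Hamming bound = 59049, |C| = 98389 > bound (violated).

Step 1: Compute V_q(n, t) = Σ_{j=0}^1 C(n, j) (q−1)^j.
  j = 0: C(13,0)·(2)^0 = 1·1 = 1.
  j = 1: C(13,1)·(2)^1 = 13·2 = 26.
  V_q(n, t) = 1 + 26 = 27.
Step 2: q^n = 3^13 = 1594323.
Step 3: Hamming bound ⌊q^n / V_q(n,t)⌋ = ⌊1594323/27⌋ = 59049.
Step 4: Compare |C| = 98389 to 59049: violated.
The claimed |C| lies above the Hamming bound, so no 3-ary code of length 13 with d ≥ 3 can have 98389 codewords.


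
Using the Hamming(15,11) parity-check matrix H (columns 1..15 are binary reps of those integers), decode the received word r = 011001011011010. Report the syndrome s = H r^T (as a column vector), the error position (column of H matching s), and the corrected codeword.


s = (1, 1, 1, 1)^T, error position = 15, corrected codeword c = 011001011011011

Compute s = H r^T mod 2 one row at a time:
  s_1 = 1 + 1 + 0 + 1 + 1 + 0 + 1 + 0 = 5 ≡ 1 (mod 2).
  s_2 = 0 + 0 + 1 + 0 + 1 + 0 + 1 + 0 = 3 ≡ 1 (mod 2).
  s_3 = 1 + 1 + 1 + 0 + 0 + 1 + 1 + 0 = 5 ≡ 1 (mod 2).
  s_4 = 0 + 1 + 0 + 0 + 1 + 1 + 0 + 0 = 3 ≡ 1 (mod 2).
s = (1, 1, 1, 1)^T — this equals column 15 of H (binary 1111), so error is at position 15.
Correct: flip bit 15 of r = 011001011011010 to get c = 011001011011011.


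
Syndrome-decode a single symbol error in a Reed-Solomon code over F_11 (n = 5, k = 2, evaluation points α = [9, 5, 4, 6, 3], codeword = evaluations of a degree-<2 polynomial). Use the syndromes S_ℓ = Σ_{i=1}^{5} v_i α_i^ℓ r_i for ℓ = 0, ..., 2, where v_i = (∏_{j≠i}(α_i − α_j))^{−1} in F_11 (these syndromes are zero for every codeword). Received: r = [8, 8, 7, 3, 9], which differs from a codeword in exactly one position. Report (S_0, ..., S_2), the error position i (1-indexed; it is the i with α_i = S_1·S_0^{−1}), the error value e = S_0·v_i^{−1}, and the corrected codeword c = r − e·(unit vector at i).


S = (10, 6, 8), error at position 2, error magnitude e = 3, c = [8, 5, 7, 3, 9].

Step 1: column multipliers v_i = (∏_{j≠i}(α_i − α_j))^{−1} mod 11.
  i = 1 (α = 9): (9−5)(9−4)(9−6)(9−3) = 4·5·3·6 = 360 ≡ 8, so v_1 = 8^{−1} = 7 (mod 11).
  i = 2 (α = 5): (5−9)(5−4)(5−6)(5−3) = (−4)·1·(−1)·2 = 8 ≡ 8, so v_2 = 8^{−1} = 7 (mod 11).
  i = 3 (α = 4): (4−9)(4−5)(4−6)(4−3) = (−5)·(−1)·(−2)·1 = −10 ≡ 1, so v_3 = 1^{−1} = 1 (mod 11).
  i = 4 (α = 6): (6−9)(6−5)(6−4)(6−3) = (−3)·1·2·3 = −18 ≡ 4, so v_4 = 4^{−1} = 3 (mod 11).
  i = 5 (α = 3): (3−9)(3−5)(3−4)(3−6) = (−6)·(−2)·(−1)·(−3) = 36 ≡ 3, so v_5 = 3^{−1} = 4 (mod 11).
  v = [7, 7, 1, 3, 4].
Step 2: syndromes of r = [8, 8, 7, 3, 9] (all sums mod 11).
  S_0 = Σ v_i r_i = 7·8 + 7·8 + 1·7 + 3·3 + 4·9 = 164 ≡ 10.
  S_1 = Σ v_i α_i r_i = 7·9·8 + 7·5·8 + 1·4·7 + 3·6·3 + 4·3·9 = 974 ≡ 6.
  α_i^2 mod 11 = [4, 3, 5, 3, 9].
  S_2 = Σ v_i α_i^2 r_i = 7·4·8 + 7·3·8 + 1·5·7 + 3·3·3 + 4·9·9 = 778 ≡ 8.
  S = (10, 6, 8) ≠ 0, so r is not a codeword (an error is present).
Step 3: locate the error. For a single error e at position i, S_ℓ = v_i·e·α_i^ℓ, so α_err = S_1/S_0.
  S_0^{−1} = 10^{−1} = 10 (mod 11), so α_err = 6·10 = 60 ≡ 5 = α_2. Error position i = 2.
  Consistency check: S_2/S_1 = 8·2 = 16 ≡ 5 = α_err ✓ (single-error assumption holds).
Step 4: error magnitude e = S_0/v_2 = S_0·∏_{j≠2}(α_2 − α_j) = 10·8 = 80 ≡ 3 (mod 11).
Step 5: correct position 2: c_2 = r_2 − e = 8 − 3 ≡ 5 (mod 11). Hence c = [8, 5, 7, 3, 9].
  Check: interpolating c through the α_i gives m(x) = 4 + 9·x (degree < 2) with m(α_i) = c_i for every i, so c is indeed a codeword.


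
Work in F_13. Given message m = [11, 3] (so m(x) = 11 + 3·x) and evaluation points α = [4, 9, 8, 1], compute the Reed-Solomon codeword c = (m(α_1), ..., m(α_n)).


c = [10, 12, 9, 1]

Message polynomial: m(x) = 11 + 3·x (mod 13).
For each evaluation point α_i, compute m(α_i) mod 13:
  α_1 = 4: Horner steps 3 → 10, so m(4) = 10.
  α_2 = 9: Horner steps 3 → 12, so m(9) = 12.
  α_3 = 8: Horner steps 3 → 9, so m(8) = 9.
  α_4 = 1: Horner steps 3 → 1, so m(1) = 1.
Codeword c = [10, 12, 9, 1] ∈ F_13^4.


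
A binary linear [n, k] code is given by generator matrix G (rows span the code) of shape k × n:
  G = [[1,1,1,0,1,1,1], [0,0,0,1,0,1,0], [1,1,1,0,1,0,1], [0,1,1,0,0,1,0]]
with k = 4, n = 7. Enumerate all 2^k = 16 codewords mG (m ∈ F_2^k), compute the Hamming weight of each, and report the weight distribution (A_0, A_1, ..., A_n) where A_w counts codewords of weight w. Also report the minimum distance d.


Weight distribution: A_0 = 1, A_1 = 2, A_2 = 2, A_3 = 3, A_4 = 3, A_5 = 2, A_6 = 2, A_7 = 1. Minimum distance d = 1.

Enumerate all 2^4 = 16 messages m ∈ F_2^4.
For each, compute codeword c = mG in F_2^7, then tally its weight.
  m = 0000 → c = 0000000, weight = 0.
  m = 1000 → c = 1110111, weight = 6.
  m = 0100 → c = 0001010, weight = 2.
  m = 1100 → c = 1111101, weight = 6.
  m = 0010 → c = 1110101, weight = 5.
  m = 1010 → c = 0000010, weight = 1.
  m = 0110 → c = 1111111, weight = 7.
  m = 1110 → c = 0001000, weight = 1.
  m = 0001 → c = 0110010, weight = 3.
  m = 1001 → c = 1000101, weight = 3.
  m = 0101 → c = 0111000, weight = 3.
  m = 1101 → c = 1001111, weight = 5.
  m = 0011 → c = 1000111, weight = 4.
  m = 1011 → c = 0110000, weight = 2.
  m = 0111 → c = 1001101, weight = 4.
  m = 1111 → c = 0111010, weight = 4.
Tally weights:
  weight 0: 1 codewords.
  weight 1: 2 codewords.
  weight 2: 2 codewords.
  weight 3: 3 codewords.
  weight 4: 3 codewords.
  weight 5: 2 codewords.
  weight 6: 2 codewords.
  weight 7: 1 codewords.
Minimum distance d = smallest w > 0 with A_w > 0 = 1.
Sanity: Σ A_w = 16 = 2^4 = 16 ✓.


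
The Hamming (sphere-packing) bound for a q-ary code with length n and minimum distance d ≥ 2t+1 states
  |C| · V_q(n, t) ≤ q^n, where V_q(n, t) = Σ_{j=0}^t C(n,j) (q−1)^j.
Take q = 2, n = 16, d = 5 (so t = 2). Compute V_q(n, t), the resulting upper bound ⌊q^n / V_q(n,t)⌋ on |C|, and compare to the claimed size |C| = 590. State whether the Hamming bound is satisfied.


V_q(n, t) = 137, q^n = 65536, Hamming bound = 478, |C| = 590 > bound (violated).

Step 1: Compute V_q(n, t) = Σ_{j=0}^2 C(n, j) (q−1)^j.
  j = 0: C(16,0)·(1)^0 = 1·1 = 1.
  j = 1: C(16,1)·(1)^1 = 16·1 = 16.
  j = 2: C(16,2)·(1)^2 = 120·1 = 120.
  V_q(n, t) = 1 + 16 + 120 = 137.
Step 2: q^n = 2^16 = 65536.
Step 3: Hamming bound ⌊q^n / V_q(n,t)⌋ = ⌊65536/137⌋ = 478.
Step 4: Compare |C| = 590 to 478: violated.
The claimed |C| lies above the Hamming bound, so no 2-ary code of length 16 with d ≥ 5 can have 590 codewords.


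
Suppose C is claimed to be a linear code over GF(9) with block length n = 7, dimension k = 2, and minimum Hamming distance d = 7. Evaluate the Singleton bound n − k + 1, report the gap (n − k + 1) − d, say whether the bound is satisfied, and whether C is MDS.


Singleton RHS = n − k + 1 = 6, slack = -1, bound violated (no such code; not MDS).

Singleton bound: d ≤ n − k + 1.
Here n = 7, k = 2, so n − k + 1 = 6.
Given d = 7, check d ≤ 6: NO.
Slack = (n − k + 1) − d = -1.
The slack is negative: d = 7 exceeds n − k + 1 = 6 by 1, so the Singleton bound is violated and no linear [7, 2, 7]_9 code can exist. In particular it is not MDS (MDS requires d = n − k + 1 exactly).
Description: the claimed parameters are [7, 2, 7]_9; such a code would be impossible (violates the Singleton bound).


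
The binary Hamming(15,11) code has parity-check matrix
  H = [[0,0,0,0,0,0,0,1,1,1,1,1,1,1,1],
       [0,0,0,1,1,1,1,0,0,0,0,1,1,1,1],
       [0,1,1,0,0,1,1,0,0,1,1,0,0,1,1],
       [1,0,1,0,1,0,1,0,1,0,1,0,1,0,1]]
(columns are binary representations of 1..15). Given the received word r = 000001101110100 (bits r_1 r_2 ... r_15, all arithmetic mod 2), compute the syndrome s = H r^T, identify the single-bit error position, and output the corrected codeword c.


s = (0, 1, 0, 0)^T, error position = 4, corrected codeword c = 000101101110100

Compute s = H r^T mod 2 one row at a time:
  s_1 = 0 + 1 + 1 + 1 + 0 + 1 + 0 + 0 = 4 ≡ 0 (mod 2).
  s_2 = 0 + 0 + 1 + 1 + 0 + 1 + 0 + 0 = 3 ≡ 1 (mod 2).
  s_3 = 0 + 0 + 1 + 1 + 1 + 1 + 0 + 0 = 4 ≡ 0 (mod 2).
  s_4 = 0 + 0 + 0 + 1 + 1 + 1 + 1 + 0 = 4 ≡ 0 (mod 2).
s = (0, 1, 0, 0)^T — this equals column 4 of H (binary 0100), so error is at position 4.
Correct: flip bit 4 of r = 000001101110100 to get c = 000101101110100.


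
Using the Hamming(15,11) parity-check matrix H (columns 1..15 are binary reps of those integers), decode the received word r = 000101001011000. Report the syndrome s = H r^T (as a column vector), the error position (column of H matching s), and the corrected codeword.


s = (1, 1, 0, 0)^T, error position = 12, corrected codeword c = 000101001010000

Compute s = H r^T mod 2 one row at a time:
  s_1 = 0 + 1 + 0 + 1 + 1 + 0 + 0 + 0 = 3 ≡ 1 (mod 2).
  s_2 = 1 + 0 + 1 + 0 + 1 + 0 + 0 + 0 = 3 ≡ 1 (mod 2).
  s_3 = 0 + 0 + 1 + 0 + 0 + 1 + 0 + 0 = 2 ≡ 0 (mod 2).
  s_4 = 0 + 0 + 0 + 0 + 1 + 1 + 0 + 0 = 2 ≡ 0 (mod 2).
s = (1, 1, 0, 0)^T — this equals column 12 of H (binary 1100), so error is at position 12.
Correct: flip bit 12 of r = 000101001011000 to get c = 000101001010000.


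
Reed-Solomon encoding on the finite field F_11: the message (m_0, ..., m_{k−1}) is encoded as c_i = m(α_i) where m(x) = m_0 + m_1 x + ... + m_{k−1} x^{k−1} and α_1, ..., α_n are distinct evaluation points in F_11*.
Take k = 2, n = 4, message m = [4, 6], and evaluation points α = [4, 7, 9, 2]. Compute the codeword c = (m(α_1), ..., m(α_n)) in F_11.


c = [6, 2, 3, 5]

Message polynomial: m(x) = 4 + 6·x (mod 11).
For each evaluation point α_i, compute m(α_i) mod 11:
  α_1 = 4: Horner steps 6 → 6, so m(4) = 6.
  α_2 = 7: Horner steps 6 → 2, so m(7) = 2.
  α_3 = 9: Horner steps 6 → 3, so m(9) = 3.
  α_4 = 2: Horner steps 6 → 5, so m(2) = 5.
Codeword c = [6, 2, 3, 5] ∈ F_11^4.


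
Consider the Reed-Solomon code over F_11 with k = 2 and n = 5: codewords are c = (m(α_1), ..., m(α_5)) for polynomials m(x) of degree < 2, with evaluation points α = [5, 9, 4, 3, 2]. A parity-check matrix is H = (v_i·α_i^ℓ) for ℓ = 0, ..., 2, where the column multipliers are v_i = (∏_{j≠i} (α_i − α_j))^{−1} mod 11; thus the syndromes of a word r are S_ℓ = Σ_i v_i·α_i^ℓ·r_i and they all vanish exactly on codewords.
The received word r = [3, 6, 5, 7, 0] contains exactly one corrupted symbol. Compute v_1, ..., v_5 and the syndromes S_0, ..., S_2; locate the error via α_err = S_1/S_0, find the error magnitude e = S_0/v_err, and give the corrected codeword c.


S = (10, 9, 7), error at position 5, error magnitude e = 2, c = [3, 6, 5, 7, 9].

Step 1: column multipliers v_i = (∏_{j≠i}(α_i − α_j))^{−1} mod 11.
  i = 1 (α = 5): (5−9)(5−4)(5−3)(5−2) = (−4)·1·2·3 = −24 ≡ 9, so v_1 = 9^{−1} = 5 (mod 11).
  i = 2 (α = 9): (9−5)(9−4)(9−3)(9−2) = 4·5·6·7 = 840 ≡ 4, so v_2 = 4^{−1} = 3 (mod 11).
  i = 3 (α = 4): (4−5)(4−9)(4−3)(4−2) = (−1)·(−5)·1·2 = 10 ≡ 10, so v_3 = 10^{−1} = 10 (mod 11).
  i = 4 (α = 3): (3−5)(3−9)(3−4)(3−2) = (−2)·(−6)·(−1)·1 = −12 ≡ 10, so v_4 = 10^{−1} = 10 (mod 11).
  i = 5 (α = 2): (2−5)(2−9)(2−4)(2−3) = (−3)·(−7)·(−2)·(−1) = 42 ≡ 9, so v_5 = 9^{−1} = 5 (mod 11).
  v = [5, 3, 10, 10, 5].
Step 2: syndromes of r = [3, 6, 5, 7, 0] (all sums mod 11).
  S_0 = Σ v_i r_i = 5·3 + 3·6 + 10·5 + 10·7 + 5·0 = 153 ≡ 10.
  S_1 = Σ v_i α_i r_i = 5·5·3 + 3·9·6 + 10·4·5 + 10·3·7 + 5·2·0 = 647 ≡ 9.
  α_i^2 mod 11 = [3, 4, 5, 9, 4].
  S_2 = Σ v_i α_i^2 r_i = 5·3·3 + 3·4·6 + 10·5·5 + 10·9·7 + 5·4·0 = 997 ≡ 7.
  S = (10, 9, 7) ≠ 0, so r is not a codeword (an error is present).
Step 3: locate the error. For a single error e at position i, S_ℓ = v_i·e·α_i^ℓ, so α_err = S_1/S_0.
  S_0^{−1} = 10^{−1} = 10 (mod 11), so α_err = 9·10 = 90 ≡ 2 = α_5. Error position i = 5.
  Consistency check: S_2/S_1 = 7·5 = 35 ≡ 2 = α_err ✓ (single-error assumption holds).
Step 4: error magnitude e = S_0/v_5 = S_0·∏_{j≠5}(α_5 − α_j) = 10·9 = 90 ≡ 2 (mod 11).
Step 5: correct position 5: c_5 = r_5 − e = 0 − 2 ≡ 9 (mod 11). Hence c = [3, 6, 5, 7, 9].
  Check: interpolating c through the α_i gives m(x) = 2 + 9·x (degree < 2) with m(α_i) = c_i for every i, so c is indeed a codeword.


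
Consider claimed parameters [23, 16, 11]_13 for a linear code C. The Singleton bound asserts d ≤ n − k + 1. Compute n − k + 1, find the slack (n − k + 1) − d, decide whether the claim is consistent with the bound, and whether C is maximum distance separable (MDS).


Singleton RHS = n − k + 1 = 8, slack = -3, bound violated (no such code; not MDS).

Singleton bound: d ≤ n − k + 1.
Here n = 23, k = 16, so n − k + 1 = 8.
Given d = 11, check d ≤ 8: NO.
Slack = (n − k + 1) − d = -3.
The slack is negative: d = 11 exceeds n − k + 1 = 8 by 3, so the Singleton bound is violated and no linear [23, 16, 11]_13 code can exist. In particular it is not MDS (MDS requires d = n − k + 1 exactly).
Description: the claimed parameters are [23, 16, 11]_13; such a code would be impossible (violates the Singleton bound).


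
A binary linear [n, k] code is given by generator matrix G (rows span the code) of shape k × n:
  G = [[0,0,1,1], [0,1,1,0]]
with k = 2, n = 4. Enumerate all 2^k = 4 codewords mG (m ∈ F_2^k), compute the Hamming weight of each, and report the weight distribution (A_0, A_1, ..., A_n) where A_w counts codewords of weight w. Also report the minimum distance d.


Weight distribution: A_0 = 1, A_2 = 3. Minimum distance d = 2.

Enumerate all 2^2 = 4 messages m ∈ F_2^2.
For each, compute codeword c = mG in F_2^4, then tally its weight.
  m = 00 → c = 0000, weight = 0.
  m = 10 → c = 0011, weight = 2.
  m = 01 → c = 0110, weight = 2.
  m = 11 → c = 0101, weight = 2.
Tally weights:
  weight 0: 1 codewords.
  weight 2: 3 codewords.
Minimum distance d = smallest w > 0 with A_w > 0 = 2.
Sanity: Σ A_w = 4 = 2^2 = 4 ✓.


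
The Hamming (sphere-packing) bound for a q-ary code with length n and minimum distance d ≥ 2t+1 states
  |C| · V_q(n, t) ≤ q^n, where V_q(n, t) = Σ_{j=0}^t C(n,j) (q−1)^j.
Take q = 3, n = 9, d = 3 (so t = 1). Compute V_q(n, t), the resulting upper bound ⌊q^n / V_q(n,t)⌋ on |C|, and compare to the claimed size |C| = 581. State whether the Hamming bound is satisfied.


V_q(n, t) = 19, q^n = 19683, Hamming bound = 1035, |C| = 581 ≤ bound (satisfied).

Step 1: Compute V_q(n, t) = Σ_{j=0}^1 C(n, j) (q−1)^j.
  j = 0: C(9,0)·(2)^0 = 1·1 = 1.
  j = 1: C(9,1)·(2)^1 = 9·2 = 18.
  V_q(n, t) = 1 + 18 = 19.
Step 2: q^n = 3^9 = 19683.
Step 3: Hamming bound ⌊q^n / V_q(n,t)⌋ = ⌊19683/19⌋ = 1035.
Step 4: Compare |C| = 581 to 1035: satisfied.
The claimed |C| lies below the Hamming bound.


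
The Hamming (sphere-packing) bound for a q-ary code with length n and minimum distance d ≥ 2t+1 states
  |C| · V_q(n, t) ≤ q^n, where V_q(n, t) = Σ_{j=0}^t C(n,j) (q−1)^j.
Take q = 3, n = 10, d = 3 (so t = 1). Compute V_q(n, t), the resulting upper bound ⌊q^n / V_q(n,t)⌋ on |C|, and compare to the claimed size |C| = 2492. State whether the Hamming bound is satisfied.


V_q(n, t) = 21, q^n = 59049, Hamming bound = 2811, |C| = 2492 ≤ bound (satisfied).

Step 1: Compute V_q(n, t) = Σ_{j=0}^1 C(n, j) (q−1)^j.
  j = 0: C(10,0)·(2)^0 = 1·1 = 1.
  j = 1: C(10,1)·(2)^1 = 10·2 = 20.
  V_q(n, t) = 1 + 20 = 21.
Step 2: q^n = 3^10 = 59049.
Step 3: Hamming bound ⌊q^n / V_q(n,t)⌋ = ⌊59049/21⌋ = 2811.
Step 4: Compare |C| = 2492 to 2811: satisfied.
The claimed |C| lies below the Hamming bound.


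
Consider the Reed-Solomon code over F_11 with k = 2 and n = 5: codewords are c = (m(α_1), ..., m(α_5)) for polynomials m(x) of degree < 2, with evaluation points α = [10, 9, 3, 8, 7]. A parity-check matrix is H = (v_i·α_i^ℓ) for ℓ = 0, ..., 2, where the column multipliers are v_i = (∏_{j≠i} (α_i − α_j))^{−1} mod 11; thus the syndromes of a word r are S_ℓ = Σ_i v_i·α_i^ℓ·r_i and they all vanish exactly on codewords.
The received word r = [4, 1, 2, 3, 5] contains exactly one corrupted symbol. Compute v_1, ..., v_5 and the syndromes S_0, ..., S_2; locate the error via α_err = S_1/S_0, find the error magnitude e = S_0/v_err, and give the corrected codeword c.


S = (3, 8, 3), error at position 1, error magnitude e = 5, c = [10, 1, 2, 3, 5].

Step 1: column multipliers v_i = (∏_{j≠i}(α_i − α_j))^{−1} mod 11.
  i = 1 (α = 10): (10−9)(10−3)(10−8)(10−7) = 1·7·2·3 = 42 ≡ 9, so v_1 = 9^{−1} = 5 (mod 11).
  i = 2 (α = 9): (9−10)(9−3)(9−8)(9−7) = (−1)·6·1·2 = −12 ≡ 10, so v_2 = 10^{−1} = 10 (mod 11).
  i = 3 (α = 3): (3−10)(3−9)(3−8)(3−7) = (−7)·(−6)·(−5)·(−4) = 840 ≡ 4, so v_3 = 4^{−1} = 3 (mod 11).
  i = 4 (α = 8): (8−10)(8−9)(8−3)(8−7) = (−2)·(−1)·5·1 = 10 ≡ 10, so v_4 = 10^{−1} = 10 (mod 11).
  i = 5 (α = 7): (7−10)(7−9)(7−3)(7−8) = (−3)·(−2)·4·(−1) = −24 ≡ 9, so v_5 = 9^{−1} = 5 (mod 11).
  v = [5, 10, 3, 10, 5].
Step 2: syndromes of r = [4, 1, 2, 3, 5] (all sums mod 11).
  S_0 = Σ v_i r_i = 5·4 + 10·1 + 3·2 + 10·3 + 5·5 = 91 ≡ 3.
  S_1 = Σ v_i α_i r_i = 5·10·4 + 10·9·1 + 3·3·2 + 10·8·3 + 5·7·5 = 723 ≡ 8.
  α_i^2 mod 11 = [1, 4, 9, 9, 5].
  S_2 = Σ v_i α_i^2 r_i = 5·1·4 + 10·4·1 + 3·9·2 + 10·9·3 + 5·5·5 = 509 ≡ 3.
  S = (3, 8, 3) ≠ 0, so r is not a codeword (an error is present).
Step 3: locate the error. For a single error e at position i, S_ℓ = v_i·e·α_i^ℓ, so α_err = S_1/S_0.
  S_0^{−1} = 3^{−1} = 4 (mod 11), so α_err = 8·4 = 32 ≡ 10 = α_1. Error position i = 1.
  Consistency check: S_2/S_1 = 3·7 = 21 ≡ 10 = α_err ✓ (single-error assumption holds).
Step 4: error magnitude e = S_0/v_1 = S_0·∏_{j≠1}(α_1 − α_j) = 3·9 = 27 ≡ 5 (mod 11).
Step 5: correct position 1: c_1 = r_1 − e = 4 − 5 ≡ 10 (mod 11). Hence c = [10, 1, 2, 3, 5].
  Check: interpolating c through the α_i gives m(x) = 8 + 9·x (degree < 2) with m(α_i) = c_i for every i, so c is indeed a codeword.


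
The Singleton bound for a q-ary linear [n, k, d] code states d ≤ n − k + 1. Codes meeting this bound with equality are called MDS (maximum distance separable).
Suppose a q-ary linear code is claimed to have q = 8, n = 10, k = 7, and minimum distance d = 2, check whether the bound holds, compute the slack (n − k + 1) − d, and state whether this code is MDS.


Singleton RHS = n − k + 1 = 4, slack = 2, bound satisfied, not MDS.

Singleton bound: d ≤ n − k + 1.
Here n = 10, k = 7, so n − k + 1 = 4.
Given d = 2, check d ≤ 4: YES.
Slack = (n − k + 1) − d = 2.
The code is NOT MDS (slack = 2 > 0).
Description: the claimed parameters are [10, 7, 2]_8; such a code would be non-MDS.


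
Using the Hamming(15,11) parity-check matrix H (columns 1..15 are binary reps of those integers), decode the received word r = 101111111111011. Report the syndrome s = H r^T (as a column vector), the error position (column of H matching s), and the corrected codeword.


s = (1, 1, 1, 1)^T, error position = 15, corrected codeword c = 101111111111010

Compute s = H r^T mod 2 one row at a time:
  s_1 = 1 + 1 + 1 + 1 + 1 + 0 + 1 + 1 = 7 ≡ 1 (mod 2).
  s_2 = 1 + 1 + 1 + 1 + 1 + 0 + 1 + 1 = 7 ≡ 1 (mod 2).
  s_3 = 0 + 1 + 1 + 1 + 1 + 1 + 1 + 1 = 7 ≡ 1 (mod 2).
  s_4 = 1 + 1 + 1 + 1 + 1 + 1 + 0 + 1 = 7 ≡ 1 (mod 2).
s = (1, 1, 1, 1)^T — this equals column 15 of H (binary 1111), so error is at position 15.
Correct: flip bit 15 of r = 101111111111011 to get c = 101111111111010.


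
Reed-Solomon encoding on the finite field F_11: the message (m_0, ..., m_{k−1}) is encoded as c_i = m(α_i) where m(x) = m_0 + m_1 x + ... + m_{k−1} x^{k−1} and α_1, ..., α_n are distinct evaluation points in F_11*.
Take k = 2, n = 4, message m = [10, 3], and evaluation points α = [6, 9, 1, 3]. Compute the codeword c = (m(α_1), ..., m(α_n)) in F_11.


c = [6, 4, 2, 8]

Message polynomial: m(x) = 10 + 3·x (mod 11).
For each evaluation point α_i, compute m(α_i) mod 11:
  α_1 = 6: Horner steps 3 → 6, so m(6) = 6.
  α_2 = 9: Horner steps 3 → 4, so m(9) = 4.
  α_3 = 1: Horner steps 3 → 2, so m(1) = 2.
  α_4 = 3: Horner steps 3 → 8, so m(3) = 8.
Codeword c = [6, 4, 2, 8] ∈ F_11^4.


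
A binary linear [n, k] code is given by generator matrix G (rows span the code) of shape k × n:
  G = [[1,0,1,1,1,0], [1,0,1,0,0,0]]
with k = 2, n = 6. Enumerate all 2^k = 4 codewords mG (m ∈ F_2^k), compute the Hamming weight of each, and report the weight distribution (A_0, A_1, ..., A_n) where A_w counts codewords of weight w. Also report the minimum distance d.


Weight distribution: A_0 = 1, A_2 = 2, A_4 = 1. Minimum distance d = 2.

Enumerate all 2^2 = 4 messages m ∈ F_2^2.
For each, compute codeword c = mG in F_2^6, then tally its weight.
  m = 00 → c = 000000, weight = 0.
  m = 10 → c = 101110, weight = 4.
  m = 01 → c = 101000, weight = 2.
  m = 11 → c = 000110, weight = 2.
Tally weights:
  weight 0: 1 codewords.
  weight 2: 2 codewords.
  weight 4: 1 codewords.
Minimum distance d = smallest w > 0 with A_w > 0 = 2.
Sanity: Σ A_w = 4 = 2^2 = 4 ✓.


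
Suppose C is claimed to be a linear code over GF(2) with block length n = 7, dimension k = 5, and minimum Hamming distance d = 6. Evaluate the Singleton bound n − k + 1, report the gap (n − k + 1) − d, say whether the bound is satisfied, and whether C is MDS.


Singleton RHS = n − k + 1 = 3, slack = -3, bound violated (no such code; not MDS).

Singleton bound: d ≤ n − k + 1.
Here n = 7, k = 5, so n − k + 1 = 3.
Given d = 6, check d ≤ 3: NO.
Slack = (n − k + 1) − d = -3.
The slack is negative: d = 6 exceeds n − k + 1 = 3 by 3, so the Singleton bound is violated and no linear [7, 5, 6]_2 code can exist. In particular it is not MDS (MDS requires d = n − k + 1 exactly).
Description: the claimed parameters are [7, 5, 6]_2; such a code would be impossible (violates the Singleton bound).


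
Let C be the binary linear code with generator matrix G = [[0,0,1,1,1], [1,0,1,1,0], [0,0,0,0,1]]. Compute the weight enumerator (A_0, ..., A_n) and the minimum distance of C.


Weight distribution: A_0 = 1, A_1 = 2, A_2 = 2, A_3 = 2, A_4 = 1. Minimum distance d = 1.

Enumerate all 2^3 = 8 messages m ∈ F_2^3.
For each, compute codeword c = mG in F_2^5, then tally its weight.
  m = 000 → c = 00000, weight = 0.
  m = 100 → c = 00111, weight = 3.
  m = 010 → c = 10110, weight = 3.
  m = 110 → c = 10001, weight = 2.
  m = 001 → c = 00001, weight = 1.
  m = 101 → c = 00110, weight = 2.
  m = 011 → c = 10111, weight = 4.
  m = 111 → c = 10000, weight = 1.
Tally weights:
  weight 0: 1 codewords.
  weight 1: 2 codewords.
  weight 2: 2 codewords.
  weight 3: 2 codewords.
  weight 4: 1 codewords.
Minimum distance d = smallest w > 0 with A_w > 0 = 1.
Sanity: Σ A_w = 8 = 2^3 = 8 ✓.


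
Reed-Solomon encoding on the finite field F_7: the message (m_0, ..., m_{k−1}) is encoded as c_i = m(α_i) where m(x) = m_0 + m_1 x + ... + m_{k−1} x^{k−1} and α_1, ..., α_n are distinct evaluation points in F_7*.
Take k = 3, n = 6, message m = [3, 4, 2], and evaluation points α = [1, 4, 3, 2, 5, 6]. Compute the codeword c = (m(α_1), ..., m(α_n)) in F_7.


c = [2, 2, 5, 5, 3, 1]

Message polynomial: m(x) = 3 + 4·x + 2·x^2 (mod 7).
For each evaluation point α_i, compute m(α_i) mod 7:
  α_1 = 1: Horner steps 2 → 6 → 2, so m(1) = 2.
  α_2 = 4: Horner steps 2 → 5 → 2, so m(4) = 2.
  α_3 = 3: Horner steps 2 → 3 → 5, so m(3) = 5.
  α_4 = 2: Horner steps 2 → 1 → 5, so m(2) = 5.
  α_5 = 5: Horner steps 2 → 0 → 3, so m(5) = 3.
  α_6 = 6: Horner steps 2 → 2 → 1, so m(6) = 1.
Codeword c = [2, 2, 5, 5, 3, 1] ∈ F_7^6.
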